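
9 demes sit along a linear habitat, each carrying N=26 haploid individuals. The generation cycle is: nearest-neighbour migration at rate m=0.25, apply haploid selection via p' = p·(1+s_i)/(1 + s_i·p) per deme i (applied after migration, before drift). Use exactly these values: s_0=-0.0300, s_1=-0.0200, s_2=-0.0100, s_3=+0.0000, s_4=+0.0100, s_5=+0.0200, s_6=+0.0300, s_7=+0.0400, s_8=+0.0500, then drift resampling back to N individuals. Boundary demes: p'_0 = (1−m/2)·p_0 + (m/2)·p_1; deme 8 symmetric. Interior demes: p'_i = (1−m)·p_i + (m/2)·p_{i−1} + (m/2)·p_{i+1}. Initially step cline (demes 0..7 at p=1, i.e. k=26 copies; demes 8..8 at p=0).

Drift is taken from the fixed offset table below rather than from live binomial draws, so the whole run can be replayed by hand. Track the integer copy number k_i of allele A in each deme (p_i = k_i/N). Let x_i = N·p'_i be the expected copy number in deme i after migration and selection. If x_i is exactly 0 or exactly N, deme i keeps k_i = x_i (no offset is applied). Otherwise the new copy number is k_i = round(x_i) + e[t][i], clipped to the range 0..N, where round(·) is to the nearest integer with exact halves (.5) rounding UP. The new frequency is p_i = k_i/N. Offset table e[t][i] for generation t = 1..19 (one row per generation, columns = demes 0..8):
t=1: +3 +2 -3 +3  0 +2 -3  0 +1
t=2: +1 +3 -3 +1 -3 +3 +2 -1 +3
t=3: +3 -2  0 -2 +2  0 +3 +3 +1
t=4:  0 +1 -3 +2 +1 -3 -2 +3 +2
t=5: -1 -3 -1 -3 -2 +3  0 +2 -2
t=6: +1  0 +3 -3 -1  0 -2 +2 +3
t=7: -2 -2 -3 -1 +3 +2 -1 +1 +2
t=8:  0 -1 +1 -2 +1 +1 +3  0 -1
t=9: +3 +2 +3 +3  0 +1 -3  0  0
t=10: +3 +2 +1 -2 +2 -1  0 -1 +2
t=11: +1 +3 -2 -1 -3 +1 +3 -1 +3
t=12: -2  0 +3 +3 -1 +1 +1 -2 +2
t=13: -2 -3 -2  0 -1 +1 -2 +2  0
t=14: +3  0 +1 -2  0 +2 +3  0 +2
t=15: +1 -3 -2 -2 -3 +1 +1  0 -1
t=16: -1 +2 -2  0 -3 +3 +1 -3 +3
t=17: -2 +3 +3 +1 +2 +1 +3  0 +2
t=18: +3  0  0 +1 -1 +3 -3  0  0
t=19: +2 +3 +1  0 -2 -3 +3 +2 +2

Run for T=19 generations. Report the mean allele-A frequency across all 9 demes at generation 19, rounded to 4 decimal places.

t=0: k=[26 26 26 26 26 26 26 26 0]
t=1: x=[26.0000 26.0000 26.0000 26.0000 26.0000 26.0000 26.0000 22.8599 3.3913] k=[26 26 26 26 26 26 26 23 4]
t=2: x=[26.0000 26.0000 26.0000 26.0000 26.0000 26.0000 25.6358 21.1565 6.6127] k=[26 26 26 26 26 26 26 20 10]
t=3: x=[26.0000 26.0000 26.0000 26.0000 26.0000 26.0000 25.2712 19.6893 11.5624] k=[26 26 26 26 26 26 26 23 13]
t=4: x=[26.0000 26.0000 26.0000 26.0000 26.0000 26.0000 25.6358 22.2526 14.5634] k=[26 26 26 26 26 26 24 25 17]
t=5: x=[26.0000 26.0000 26.0000 26.0000 26.0000 25.7549 24.4195 23.9503 18.2677] k=[26 26 26 26 26 26 24 26 16]
t=6: x=[26.0000 26.0000 26.0000 26.0000 26.0000 25.7549 24.5412 24.5545 17.5309] k=[26 26 26 26 26 26 23 26 21]
t=7: x=[26.0000 26.0000 26.0000 26.0000 26.0000 25.6322 23.8100 25.0370 21.7997] k=[26 26 26 26 26 26 23 26 24]
t=8: x=[26.0000 26.0000 26.0000 26.0000 26.0000 25.6322 23.8100 25.3985 24.3280] k=[26 26 26 26 26 26 26 25 23]
t=9: x=[26.0000 26.0000 26.0000 26.0000 26.0000 26.0000 25.8786 24.9165 23.3677] k=[26 26 26 26 26 26 23 25 23]
t=10: x=[26.0000 26.0000 26.0000 26.0000 26.0000 25.6322 23.6880 24.5545 23.3677] k=[26 26 26 26 26 25 24 24 25]
t=11: x=[26.0000 26.0000 26.0000 26.0000 25.8762 25.0189 24.1758 24.1921 24.9264] k=[26 26 26 26 23 26 26 23 26]
t=12: x=[26.0000 26.0000 26.0000 25.6250 23.7704 25.6322 25.6358 23.8293 25.6426] k=[26 26 26 26 23 26 26 22 26]
t=13: x=[26.0000 26.0000 26.0000 25.6250 23.7704 25.6322 25.5143 23.1025 25.5234] k=[26 26 26 26 23 26 24 25 26]
t=14: x=[26.0000 26.0000 26.0000 25.6250 23.7704 25.3870 24.4195 25.0370 25.8809] k=[26 26 26 24 24 26 26 25 26]
t=15: x=[26.0000 26.0000 25.7475 24.2500 24.2662 25.7549 25.8786 25.2780 25.8809] k=[26 26 24 22 21 26 26 25 25]
t=16: x=[26.0000 25.7449 23.9814 22.1250 21.7853 25.3870 25.8786 25.1576 25.0459] k=[26 26 22 22 19 26 26 22 26]
t=17: x=[26.0000 25.4900 22.4694 21.6250 20.2944 25.1416 25.5143 23.1025 25.5234] k=[26 26 25 23 22 26 26 23 26]
t=18: x=[26.0000 25.8725 24.8641 23.1250 22.6541 25.5096 25.6358 23.8293 25.6426] k=[26 26 25 24 22 26 23 24 26]
t=19: x=[26.0000 25.8725 24.9903 23.8750 22.7782 25.1416 23.5660 24.1921 25.7618] k=[26 26 26 24 21 22 26 26 26]

0.9530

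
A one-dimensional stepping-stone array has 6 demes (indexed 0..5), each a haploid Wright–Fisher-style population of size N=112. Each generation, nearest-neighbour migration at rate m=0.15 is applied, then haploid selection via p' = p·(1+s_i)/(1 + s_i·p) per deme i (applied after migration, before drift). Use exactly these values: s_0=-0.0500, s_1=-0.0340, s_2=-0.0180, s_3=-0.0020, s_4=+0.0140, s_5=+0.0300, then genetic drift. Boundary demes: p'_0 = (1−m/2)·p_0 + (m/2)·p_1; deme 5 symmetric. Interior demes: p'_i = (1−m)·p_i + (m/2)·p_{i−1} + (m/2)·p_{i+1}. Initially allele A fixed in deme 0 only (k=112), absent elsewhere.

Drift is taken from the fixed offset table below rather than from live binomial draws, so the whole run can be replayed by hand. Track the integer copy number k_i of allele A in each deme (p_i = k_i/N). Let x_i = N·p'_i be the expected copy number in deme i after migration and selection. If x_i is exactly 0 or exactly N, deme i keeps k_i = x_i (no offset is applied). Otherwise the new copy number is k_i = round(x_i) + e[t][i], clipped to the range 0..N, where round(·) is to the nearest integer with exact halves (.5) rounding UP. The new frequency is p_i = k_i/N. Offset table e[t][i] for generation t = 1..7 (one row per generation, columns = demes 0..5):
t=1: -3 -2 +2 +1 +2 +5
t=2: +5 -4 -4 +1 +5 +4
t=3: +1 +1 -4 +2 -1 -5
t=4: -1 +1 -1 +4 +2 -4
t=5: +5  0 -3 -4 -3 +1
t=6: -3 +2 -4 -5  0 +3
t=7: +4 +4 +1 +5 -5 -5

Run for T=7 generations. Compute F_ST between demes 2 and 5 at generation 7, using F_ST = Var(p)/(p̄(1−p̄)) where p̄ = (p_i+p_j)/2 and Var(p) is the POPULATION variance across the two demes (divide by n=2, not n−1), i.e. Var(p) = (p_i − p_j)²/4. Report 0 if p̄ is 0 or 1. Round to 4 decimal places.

0.0136

t=0: k=[112 0 0 0 0 0]
t=1: x=[103.1927 8.1351 0.0000 0.0000 0.0000 0.0000] k=[100 6 0 0 0 0]
t=2: x=[92.1253 12.2183 0.4419 0.0000 0.0000 0.0000] k=[97 8 0 0 0 0]
t=3: x=[89.4143 13.6548 0.5893 0.0000 0.0000 0.0000] k=[90 15 0 0 0 0]
t=4: x=[83.2937 18.9492 1.1049 0.0000 0.0000 0.0000] k=[82 20 0 0 0 0]
t=5: x=[76.1107 22.5212 1.4734 0.0000 0.0000 0.0000] k=[81 23 0 0 0 0]
t=6: x=[75.3975 24.9478 1.6944 0.0000 0.0000 0.0000] k=[72 27 0 0 0 0]
t=7: x=[67.2542 27.6238 1.9892 0.0000 0.0000 0.0000] k=[71 32 3 0 0 0]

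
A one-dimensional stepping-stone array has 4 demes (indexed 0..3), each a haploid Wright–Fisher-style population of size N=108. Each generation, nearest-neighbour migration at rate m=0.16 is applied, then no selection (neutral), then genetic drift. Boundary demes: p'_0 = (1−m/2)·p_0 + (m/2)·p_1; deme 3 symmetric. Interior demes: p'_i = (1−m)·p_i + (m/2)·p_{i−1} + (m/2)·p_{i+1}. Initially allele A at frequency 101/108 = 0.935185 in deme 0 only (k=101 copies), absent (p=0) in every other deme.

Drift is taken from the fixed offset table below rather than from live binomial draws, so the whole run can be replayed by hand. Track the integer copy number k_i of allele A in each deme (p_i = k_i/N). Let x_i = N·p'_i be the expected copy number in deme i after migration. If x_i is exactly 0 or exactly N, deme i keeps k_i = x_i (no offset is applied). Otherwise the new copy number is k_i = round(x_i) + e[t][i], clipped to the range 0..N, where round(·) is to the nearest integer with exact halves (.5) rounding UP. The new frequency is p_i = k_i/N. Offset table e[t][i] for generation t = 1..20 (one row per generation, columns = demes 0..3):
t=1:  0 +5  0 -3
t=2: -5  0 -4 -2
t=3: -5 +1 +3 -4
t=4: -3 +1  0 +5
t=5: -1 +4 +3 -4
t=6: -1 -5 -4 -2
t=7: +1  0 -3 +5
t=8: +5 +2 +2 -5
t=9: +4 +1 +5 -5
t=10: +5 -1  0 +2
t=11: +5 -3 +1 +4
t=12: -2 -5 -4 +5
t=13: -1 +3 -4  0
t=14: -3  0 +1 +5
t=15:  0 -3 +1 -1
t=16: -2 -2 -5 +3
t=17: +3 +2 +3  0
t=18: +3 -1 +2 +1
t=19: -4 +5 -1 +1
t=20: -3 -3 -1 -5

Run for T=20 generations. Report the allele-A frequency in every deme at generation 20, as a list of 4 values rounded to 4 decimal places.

t=0: k=[101 0 0 0]
t=1: x=[92.9200 8.0800 0.0000 0.0000] k=[93 13 0 0]
t=2: x=[86.6000 18.3600 1.0400 0.0000] k=[82 18 0 0]
t=3: x=[76.8800 21.6800 1.4400 0.0000] k=[72 23 4 0]
t=4: x=[68.0800 25.4000 5.2000 0.3200] k=[65 26 5 5]
t=5: x=[61.8800 27.4400 6.6800 5.0000] k=[61 31 10 1]
t=6: x=[58.6000 31.7200 10.9600 1.7200] k=[58 27 7 0]
t=7: x=[55.5200 27.8800 8.0400 0.5600] k=[57 28 5 6]
t=8: x=[54.6800 28.4800 6.9200 5.9200] k=[60 30 9 1]
t=9: x=[57.6000 30.7200 10.0400 1.6400] k=[62 32 15 0]
t=10: x=[59.6000 33.0400 15.1600 1.2000] k=[65 32 15 3]
t=11: x=[62.3600 33.2800 15.4000 3.9600] k=[67 30 16 8]
t=12: x=[64.0400 31.8400 16.4800 8.6400] k=[62 27 12 14]
t=13: x=[59.2000 28.6000 13.3600 13.8400] k=[58 32 9 14]
t=14: x=[55.9200 32.2400 11.2400 13.6000] k=[53 32 12 19]
t=15: x=[51.3200 32.0800 14.1600 18.4400] k=[51 29 15 17]
t=16: x=[49.2400 29.6400 16.2800 16.8400] k=[47 28 11 20]
t=17: x=[45.4800 28.1600 13.0800 19.2800] k=[48 30 16 19]
t=18: x=[46.5600 30.3200 17.3600 18.7600] k=[50 29 19 20]
t=19: x=[48.3200 29.8800 19.8800 19.9200] k=[44 35 19 21]
t=20: x=[43.2800 34.4400 20.4400 20.8400] k=[40 31 19 16]

[0.3704, 0.2870, 0.1759, 0.1481]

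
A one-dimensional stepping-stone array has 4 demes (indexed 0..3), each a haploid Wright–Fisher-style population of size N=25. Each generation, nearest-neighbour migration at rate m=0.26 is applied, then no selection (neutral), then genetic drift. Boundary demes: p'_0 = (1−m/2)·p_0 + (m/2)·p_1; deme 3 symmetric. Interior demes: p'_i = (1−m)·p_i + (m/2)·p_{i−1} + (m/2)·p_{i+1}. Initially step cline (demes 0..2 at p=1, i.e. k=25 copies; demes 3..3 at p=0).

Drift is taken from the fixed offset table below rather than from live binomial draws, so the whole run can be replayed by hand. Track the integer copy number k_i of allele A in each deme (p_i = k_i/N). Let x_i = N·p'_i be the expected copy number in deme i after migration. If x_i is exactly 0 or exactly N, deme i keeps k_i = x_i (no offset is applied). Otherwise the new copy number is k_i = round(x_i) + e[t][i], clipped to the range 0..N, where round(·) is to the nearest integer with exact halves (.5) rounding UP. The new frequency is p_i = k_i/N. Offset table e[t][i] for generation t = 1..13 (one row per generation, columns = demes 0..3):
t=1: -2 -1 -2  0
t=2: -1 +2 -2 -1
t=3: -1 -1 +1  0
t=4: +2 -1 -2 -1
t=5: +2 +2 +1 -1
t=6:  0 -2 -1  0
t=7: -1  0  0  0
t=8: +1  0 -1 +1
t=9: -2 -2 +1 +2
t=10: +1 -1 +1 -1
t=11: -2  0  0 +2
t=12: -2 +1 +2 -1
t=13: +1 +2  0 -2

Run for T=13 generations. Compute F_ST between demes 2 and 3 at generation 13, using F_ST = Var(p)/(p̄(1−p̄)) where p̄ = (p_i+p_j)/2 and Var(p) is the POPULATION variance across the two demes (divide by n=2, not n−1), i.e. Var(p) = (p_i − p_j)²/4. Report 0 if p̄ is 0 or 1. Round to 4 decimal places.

0.0411

t=0: k=[25 25 25 0]
t=1: x=[25.0000 25.0000 21.7500 3.2500] k=[25 25 20 3]
t=2: x=[25.0000 24.3500 18.4400 5.2100] k=[25 25 16 4]
t=3: x=[25.0000 23.8300 15.6100 5.5600] k=[25 23 17 6]
t=4: x=[24.7400 22.4800 16.3500 7.4300] k=[25 21 14 6]
t=5: x=[24.4800 20.6100 13.8700 7.0400] k=[25 23 15 6]
t=6: x=[24.7400 22.2200 14.8700 7.1700] k=[25 20 14 7]
t=7: x=[24.3500 19.8700 13.8700 7.9100] k=[23 20 14 8]
t=8: x=[22.6100 19.6100 14.0000 8.7800] k=[24 20 13 10]
t=9: x=[23.4800 19.6100 13.5200 10.3900] k=[21 18 15 12]
t=10: x=[20.6100 18.0000 15.0000 12.3900] k=[22 17 16 11]
t=11: x=[21.3500 17.5200 15.4800 11.6500] k=[19 18 15 14]
t=12: x=[18.8700 17.7400 15.2600 14.1300] k=[17 19 17 13]
t=13: x=[17.2600 18.4800 16.7400 13.5200] k=[18 20 17 12]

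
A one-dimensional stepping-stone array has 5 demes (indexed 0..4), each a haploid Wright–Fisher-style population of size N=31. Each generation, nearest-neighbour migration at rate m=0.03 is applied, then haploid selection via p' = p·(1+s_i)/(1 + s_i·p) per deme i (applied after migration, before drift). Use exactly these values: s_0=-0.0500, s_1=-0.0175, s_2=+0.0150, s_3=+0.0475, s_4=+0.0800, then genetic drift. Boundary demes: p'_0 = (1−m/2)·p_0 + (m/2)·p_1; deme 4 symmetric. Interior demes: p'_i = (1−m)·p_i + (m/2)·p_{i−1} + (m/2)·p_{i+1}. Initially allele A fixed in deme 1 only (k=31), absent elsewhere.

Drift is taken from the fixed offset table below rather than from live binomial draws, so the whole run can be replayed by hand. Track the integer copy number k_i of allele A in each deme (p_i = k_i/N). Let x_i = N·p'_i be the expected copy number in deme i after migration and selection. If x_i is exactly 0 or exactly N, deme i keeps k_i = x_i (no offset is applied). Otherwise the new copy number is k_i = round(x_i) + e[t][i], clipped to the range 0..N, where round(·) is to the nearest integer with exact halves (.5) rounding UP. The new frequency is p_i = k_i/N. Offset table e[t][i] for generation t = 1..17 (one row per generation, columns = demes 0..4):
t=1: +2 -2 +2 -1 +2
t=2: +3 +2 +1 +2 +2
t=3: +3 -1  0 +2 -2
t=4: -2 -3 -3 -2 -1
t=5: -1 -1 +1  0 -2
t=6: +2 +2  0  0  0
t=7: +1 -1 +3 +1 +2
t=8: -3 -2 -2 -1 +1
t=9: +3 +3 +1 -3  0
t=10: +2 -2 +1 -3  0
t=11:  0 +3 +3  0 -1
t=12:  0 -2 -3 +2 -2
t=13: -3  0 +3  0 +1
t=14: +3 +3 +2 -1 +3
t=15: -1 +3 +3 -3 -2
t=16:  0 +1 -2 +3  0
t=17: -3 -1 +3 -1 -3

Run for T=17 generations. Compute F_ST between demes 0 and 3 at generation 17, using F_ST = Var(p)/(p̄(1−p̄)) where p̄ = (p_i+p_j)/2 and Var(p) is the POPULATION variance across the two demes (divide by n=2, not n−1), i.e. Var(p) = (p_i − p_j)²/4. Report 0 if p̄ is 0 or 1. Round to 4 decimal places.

0.0370

t=0: k=[0 31 0 0 0]
t=1: x=[0.4421 30.0539 0.4719 0.0000 0.0000] k=[2 28 2 0 0]
t=2: x=[2.2793 27.1610 2.3927 0.0314 0.0000] k=[5 29 3 2 0]
t=3: x=[5.1364 28.2054 3.4200 2.0730 0.0324] k=[8 27 3 4 0]
t=4: x=[7.9774 26.2848 3.4200 4.0869 0.0648] k=[6 23 0 2 0]
t=5: x=[6.0028 22.2899 0.3806 2.0261 0.0324] k=[5 21 1 2 0]
t=6: x=[5.0204 20.3368 1.3339 2.0417 0.0324] k=[7 22 1 2 0]
t=7: x=[6.9447 21.3430 1.3491 2.0417 0.0324] k=[8 20 4 3 2]
t=8: x=[7.8749 19.4524 4.2796 3.1281 2.1649] k=[5 17 2 2 3]
t=9: x=[4.9625 16.4588 2.2559 2.1042 3.1992] k=[8 19 3 0 3]
t=10: x=[7.8603 18.4634 3.2379 0.0943 3.1672] k=[10 16 4 0 3]
t=11: x=[9.7441 15.5932 4.1735 0.1100 3.1672] k=[10 19 7 0 2]
t=12: x=[9.7883 18.5537 7.1566 0.1414 2.1168] k=[10 17 4 2 0]
t=13: x=[9.7588 16.5639 4.2190 2.0886 0.0324] k=[7 17 7 2 1]
t=14: x=[6.8717 16.5639 7.1566 2.1511 1.0933] k=[10 20 9 1 4]
t=15: x=[9.8030 19.5578 9.1407 1.2182 4.2282] k=[9 23 12 0 2]
t=16: x=[8.8814 22.5166 12.0946 0.2199 2.1168] k=[9 24 10 3 2]
t=17: x=[8.8961 23.4648 10.2067 3.2215 2.1649] k=[6 22 13 2 0]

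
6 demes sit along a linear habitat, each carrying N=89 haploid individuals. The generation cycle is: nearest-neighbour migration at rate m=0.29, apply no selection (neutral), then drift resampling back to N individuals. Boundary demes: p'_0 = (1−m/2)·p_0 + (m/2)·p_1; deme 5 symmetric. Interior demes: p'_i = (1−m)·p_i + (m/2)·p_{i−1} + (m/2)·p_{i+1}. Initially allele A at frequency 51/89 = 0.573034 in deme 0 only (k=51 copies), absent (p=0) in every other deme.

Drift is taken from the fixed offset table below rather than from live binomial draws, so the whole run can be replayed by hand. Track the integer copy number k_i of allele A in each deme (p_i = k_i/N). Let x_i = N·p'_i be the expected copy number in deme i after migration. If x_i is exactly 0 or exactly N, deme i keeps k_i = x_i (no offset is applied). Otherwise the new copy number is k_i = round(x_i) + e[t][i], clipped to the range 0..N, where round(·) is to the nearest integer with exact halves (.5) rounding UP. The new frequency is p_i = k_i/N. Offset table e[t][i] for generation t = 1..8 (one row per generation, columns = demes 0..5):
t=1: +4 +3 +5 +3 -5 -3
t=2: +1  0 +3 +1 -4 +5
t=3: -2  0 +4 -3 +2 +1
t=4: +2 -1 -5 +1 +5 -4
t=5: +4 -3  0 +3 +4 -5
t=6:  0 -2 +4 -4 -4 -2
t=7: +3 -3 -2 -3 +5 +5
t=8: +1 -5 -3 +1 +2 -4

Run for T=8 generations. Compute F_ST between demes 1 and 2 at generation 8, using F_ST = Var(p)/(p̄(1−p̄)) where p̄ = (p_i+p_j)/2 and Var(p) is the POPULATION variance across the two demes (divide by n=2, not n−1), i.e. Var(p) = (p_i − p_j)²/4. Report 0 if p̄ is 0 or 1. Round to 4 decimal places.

t=0: k=[51 0 0 0 0 0]
t=1: x=[43.6050 7.3950 0.0000 0.0000 0.0000 0.0000] k=[48 10 0 0 0 0]
t=2: x=[42.4900 14.0600 1.4500 0.0000 0.0000 0.0000] k=[43 14 4 0 0 0]
t=3: x=[38.7950 16.7550 4.8700 0.5800 0.0000 0.0000] k=[37 17 9 0 0 0]
t=4: x=[34.1000 18.7400 8.8550 1.3050 0.0000 0.0000] k=[36 18 4 2 0 0]
t=5: x=[33.3900 18.5800 5.7400 2.0000 0.2900 0.0000] k=[37 16 6 5 4 0]
t=6: x=[33.9550 17.5950 7.3050 5.0000 3.5650 0.5800] k=[34 16 11 1 0 0]
t=7: x=[31.3900 17.8850 10.2750 2.3050 0.1450 0.0000] k=[34 15 8 0 5 0]
t=8: x=[31.2450 16.7400 7.8550 1.8850 3.5500 0.7250] k=[32 12 5 3 6 0]

0.0179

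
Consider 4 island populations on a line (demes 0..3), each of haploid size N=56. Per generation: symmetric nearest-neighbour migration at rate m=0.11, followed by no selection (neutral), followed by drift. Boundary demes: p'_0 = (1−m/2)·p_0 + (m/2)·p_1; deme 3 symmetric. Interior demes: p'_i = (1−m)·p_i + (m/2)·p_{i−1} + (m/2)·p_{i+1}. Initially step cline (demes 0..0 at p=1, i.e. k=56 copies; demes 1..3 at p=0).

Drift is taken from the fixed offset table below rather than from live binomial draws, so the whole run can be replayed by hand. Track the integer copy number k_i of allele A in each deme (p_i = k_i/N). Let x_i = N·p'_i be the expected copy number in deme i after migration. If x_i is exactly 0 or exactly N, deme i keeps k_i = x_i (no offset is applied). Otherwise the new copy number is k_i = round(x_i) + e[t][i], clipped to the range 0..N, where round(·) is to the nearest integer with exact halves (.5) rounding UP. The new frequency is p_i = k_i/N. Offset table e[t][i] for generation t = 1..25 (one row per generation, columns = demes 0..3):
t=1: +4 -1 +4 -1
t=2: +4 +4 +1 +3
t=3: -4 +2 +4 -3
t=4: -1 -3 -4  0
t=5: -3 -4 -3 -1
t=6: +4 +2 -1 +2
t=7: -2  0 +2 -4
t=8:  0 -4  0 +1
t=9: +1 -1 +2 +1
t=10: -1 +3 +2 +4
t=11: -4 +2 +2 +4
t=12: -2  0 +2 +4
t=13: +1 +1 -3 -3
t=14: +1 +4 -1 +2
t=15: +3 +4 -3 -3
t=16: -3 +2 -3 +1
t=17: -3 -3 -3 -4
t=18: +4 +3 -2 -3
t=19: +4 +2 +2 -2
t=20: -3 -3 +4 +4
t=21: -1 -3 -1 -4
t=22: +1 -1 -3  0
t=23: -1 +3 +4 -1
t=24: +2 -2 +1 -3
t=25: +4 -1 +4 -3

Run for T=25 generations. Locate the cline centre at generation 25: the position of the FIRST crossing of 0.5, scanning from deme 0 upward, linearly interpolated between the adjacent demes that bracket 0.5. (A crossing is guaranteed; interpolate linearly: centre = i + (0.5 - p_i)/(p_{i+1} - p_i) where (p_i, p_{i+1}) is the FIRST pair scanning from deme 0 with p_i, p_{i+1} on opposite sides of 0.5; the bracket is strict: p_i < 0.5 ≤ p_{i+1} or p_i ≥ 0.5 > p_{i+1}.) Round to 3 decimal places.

0.286

t=0: k=[56 0 0 0]
t=1: x=[52.9200 3.0800 0.0000 0.0000] k=[56 2 0 0]
t=2: x=[53.0300 4.8600 0.1100 0.0000] k=[56 9 1 0]
t=3: x=[53.4150 11.1450 1.3850 0.0550] k=[49 13 5 0]
t=4: x=[47.0200 14.5400 5.1650 0.2750] k=[46 12 1 0]
t=5: x=[44.1300 13.2650 1.5500 0.0550] k=[41 9 0 0]
t=6: x=[39.2400 10.2650 0.4950 0.0000] k=[43 12 0 0]
t=7: x=[41.2950 13.0450 0.6600 0.0000] k=[39 13 3 0]
t=8: x=[37.5700 13.8800 3.3850 0.1650] k=[38 10 3 1]
t=9: x=[36.4600 11.1550 3.2750 1.1100] k=[37 10 5 2]
t=10: x=[35.5150 11.2100 5.1100 2.1650] k=[35 14 7 6]
t=11: x=[33.8450 14.7700 7.3300 6.0550] k=[30 17 9 10]
t=12: x=[29.2850 17.2750 9.4950 9.9450] k=[27 17 11 14]
t=13: x=[26.4500 17.2200 11.4950 13.8350] k=[27 18 8 11]
t=14: x=[26.5050 17.9450 8.7150 10.8350] k=[28 22 8 13]
t=15: x=[27.6700 21.5600 9.0450 12.7250] k=[31 26 6 10]
t=16: x=[30.7250 25.1750 7.3200 9.7800] k=[28 27 4 11]
t=17: x=[27.9450 25.7900 5.6500 10.6150] k=[25 23 3 7]
t=18: x=[24.8900 22.0100 4.3200 6.7800] k=[29 25 2 4]
t=19: x=[28.7800 23.9550 3.3750 3.8900] k=[33 26 5 2]
t=20: x=[32.6150 25.2300 5.9900 2.1650] k=[30 22 10 6]
t=21: x=[29.5600 21.7800 10.4400 6.2200] k=[29 19 9 2]
t=22: x=[28.4500 19.0000 9.1650 2.3850] k=[29 18 6 2]
t=23: x=[28.3950 17.9450 6.4400 2.2200] k=[27 21 10 1]
t=24: x=[26.6700 20.7250 10.1100 1.4950] k=[29 19 11 0]
t=25: x=[28.4500 19.1100 10.8350 0.6050] k=[32 18 15 0]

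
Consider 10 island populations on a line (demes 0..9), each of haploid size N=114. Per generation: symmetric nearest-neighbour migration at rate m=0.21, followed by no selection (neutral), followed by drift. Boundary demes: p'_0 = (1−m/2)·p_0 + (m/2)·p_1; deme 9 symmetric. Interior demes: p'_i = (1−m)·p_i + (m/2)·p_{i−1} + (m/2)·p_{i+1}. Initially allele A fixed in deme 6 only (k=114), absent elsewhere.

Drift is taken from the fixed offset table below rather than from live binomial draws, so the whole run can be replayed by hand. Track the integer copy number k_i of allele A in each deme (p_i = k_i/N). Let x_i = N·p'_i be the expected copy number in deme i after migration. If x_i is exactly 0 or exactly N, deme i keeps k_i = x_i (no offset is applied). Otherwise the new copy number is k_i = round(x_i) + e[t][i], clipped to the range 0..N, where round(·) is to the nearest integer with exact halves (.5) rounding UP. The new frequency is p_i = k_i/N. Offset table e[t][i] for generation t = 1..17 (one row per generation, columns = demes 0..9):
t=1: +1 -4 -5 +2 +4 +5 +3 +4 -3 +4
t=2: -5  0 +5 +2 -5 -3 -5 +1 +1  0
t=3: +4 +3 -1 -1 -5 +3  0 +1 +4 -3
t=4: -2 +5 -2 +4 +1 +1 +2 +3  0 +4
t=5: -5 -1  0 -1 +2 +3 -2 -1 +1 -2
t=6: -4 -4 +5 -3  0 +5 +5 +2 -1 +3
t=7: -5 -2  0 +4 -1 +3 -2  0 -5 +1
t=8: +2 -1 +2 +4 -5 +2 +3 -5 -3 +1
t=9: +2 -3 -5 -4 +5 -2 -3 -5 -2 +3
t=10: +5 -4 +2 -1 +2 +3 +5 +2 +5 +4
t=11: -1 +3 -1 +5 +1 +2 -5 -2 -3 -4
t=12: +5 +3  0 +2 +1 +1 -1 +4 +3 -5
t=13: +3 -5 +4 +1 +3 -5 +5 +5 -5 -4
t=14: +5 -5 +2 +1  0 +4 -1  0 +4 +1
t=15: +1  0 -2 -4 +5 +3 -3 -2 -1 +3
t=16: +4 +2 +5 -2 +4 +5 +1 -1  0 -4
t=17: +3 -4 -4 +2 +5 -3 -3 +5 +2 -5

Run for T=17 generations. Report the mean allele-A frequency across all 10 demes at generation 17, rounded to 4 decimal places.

t=0: k=[0 0 0 0 0 0 114 0 0 0]
t=1: x=[0.0000 0.0000 0.0000 0.0000 0.0000 11.9700 90.0600 11.9700 0.0000 0.0000] k=[0 0 0 0 0 17 93 16 0 0]
t=2: x=[0.0000 0.0000 0.0000 0.0000 1.7850 23.1950 76.9350 22.4050 1.6800 0.0000] k=[0 0 0 0 0 20 72 23 3 0]
t=3: x=[0.0000 0.0000 0.0000 0.0000 2.1000 23.3600 61.3950 26.0450 4.7850 0.3150] k=[0 0 0 0 0 26 61 27 9 0]
t=4: x=[0.0000 0.0000 0.0000 0.0000 2.7300 26.9450 53.7550 28.6800 9.9450 0.9450] k=[0 0 0 0 4 28 56 32 10 5]
t=5: x=[0.0000 0.0000 0.0000 0.4200 6.1000 28.4200 50.5400 32.2100 11.7850 5.5250] k=[0 0 0 0 8 31 49 31 13 4]
t=6: x=[0.0000 0.0000 0.0000 0.8400 9.5750 30.4750 45.2200 31.0000 13.9450 4.9450] k=[0 0 0 0 10 35 50 33 13 8]
t=7: x=[0.0000 0.0000 0.0000 1.0500 11.5750 33.9500 46.6400 32.6850 14.5750 8.5250] k=[0 0 0 5 11 37 45 33 10 10]
t=8: x=[0.0000 0.0000 0.5250 5.1050 13.1000 35.1100 42.9000 31.8450 12.4150 10.0000] k=[0 0 3 9 8 37 46 27 9 11]
t=9: x=[0.0000 0.3150 3.3150 8.2650 11.1500 34.9000 43.0600 27.1050 11.1000 10.7900] k=[0 0 0 4 16 33 40 22 9 14]
t=10: x=[0.0000 0.0000 0.4200 4.8400 16.5250 31.9500 37.3750 22.5250 10.8900 13.4750] k=[0 0 2 4 19 35 42 25 16 17]
t=11: x=[0.0000 0.2100 2.0000 5.3650 19.1050 34.0550 39.4800 25.8400 17.0500 16.8950] k=[0 3 1 10 20 36 34 24 14 13]
t=12: x=[0.3150 2.4750 2.1550 10.1050 20.6300 34.1100 33.1600 24.0000 14.9450 13.1050] k=[5 5 2 12 22 35 32 28 18 8]
t=13: x=[5.0000 4.6850 3.3650 12.0000 22.3150 33.3200 31.8950 27.3700 18.0000 9.0500] k=[8 0 7 13 25 28 37 32 13 5]
t=14: x=[7.1600 1.5750 6.8950 13.6300 24.0550 28.6300 35.5300 30.5300 14.1550 5.8400] k=[12 0 9 15 24 33 35 31 18 7]
t=15: x=[10.7400 2.2050 8.6850 15.3150 24.0000 32.2650 34.3700 30.0550 18.2100 8.1550] k=[12 2 7 11 29 35 31 28 17 11]
t=16: x=[10.9500 3.5750 6.8950 12.4700 27.7400 33.9500 31.1050 27.1600 17.5250 11.6300] k=[15 6 12 10 32 39 32 26 18 8]
t=17: x=[14.0550 7.5750 11.1600 12.5200 30.4250 37.5300 32.1050 25.7900 17.7900 9.0500] k=[17 4 7 15 35 35 29 31 20 4]

0.1728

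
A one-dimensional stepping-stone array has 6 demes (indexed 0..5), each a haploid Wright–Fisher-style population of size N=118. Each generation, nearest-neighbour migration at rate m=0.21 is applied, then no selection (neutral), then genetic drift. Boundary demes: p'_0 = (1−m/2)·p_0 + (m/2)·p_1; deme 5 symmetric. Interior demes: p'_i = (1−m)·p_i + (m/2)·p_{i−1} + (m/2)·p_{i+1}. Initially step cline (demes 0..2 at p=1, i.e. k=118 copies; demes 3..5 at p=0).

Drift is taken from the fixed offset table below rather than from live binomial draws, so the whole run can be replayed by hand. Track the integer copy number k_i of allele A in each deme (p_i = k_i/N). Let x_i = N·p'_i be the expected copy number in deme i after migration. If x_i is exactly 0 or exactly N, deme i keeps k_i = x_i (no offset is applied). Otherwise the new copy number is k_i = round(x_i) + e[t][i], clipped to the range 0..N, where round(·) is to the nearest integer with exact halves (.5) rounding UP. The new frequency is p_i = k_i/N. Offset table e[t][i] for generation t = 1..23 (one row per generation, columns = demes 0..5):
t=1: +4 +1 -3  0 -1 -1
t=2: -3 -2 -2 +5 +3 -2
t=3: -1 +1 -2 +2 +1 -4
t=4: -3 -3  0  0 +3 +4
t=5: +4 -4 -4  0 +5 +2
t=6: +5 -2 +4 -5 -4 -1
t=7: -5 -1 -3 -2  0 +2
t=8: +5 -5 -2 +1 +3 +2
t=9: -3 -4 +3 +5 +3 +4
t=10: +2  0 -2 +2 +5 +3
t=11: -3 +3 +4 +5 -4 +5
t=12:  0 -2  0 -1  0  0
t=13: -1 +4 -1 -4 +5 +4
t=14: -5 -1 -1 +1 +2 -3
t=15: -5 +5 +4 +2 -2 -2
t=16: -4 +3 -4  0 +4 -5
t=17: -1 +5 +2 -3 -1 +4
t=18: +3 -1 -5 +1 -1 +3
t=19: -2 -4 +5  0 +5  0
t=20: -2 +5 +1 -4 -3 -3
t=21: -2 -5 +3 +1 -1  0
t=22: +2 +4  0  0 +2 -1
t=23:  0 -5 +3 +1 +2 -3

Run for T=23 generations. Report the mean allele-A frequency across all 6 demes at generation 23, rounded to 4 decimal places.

0.5381

t=0: k=[118 118 118 0 0 0]
t=1: x=[118.0000 118.0000 105.6100 12.3900 0.0000 0.0000] k=[118 118 103 12 0 0]
t=2: x=[118.0000 116.4250 95.0200 20.2950 1.2600 0.0000] k=[118 114 93 25 4 0]
t=3: x=[117.5800 112.2150 88.0650 29.9350 5.7850 0.4200] k=[117 113 86 32 7 0]
t=4: x=[116.5800 110.5850 83.1650 35.0450 8.8900 0.7350] k=[114 108 83 35 12 5]
t=5: x=[113.3700 106.0050 80.5850 37.6250 13.6800 5.7350] k=[117 102 77 38 19 8]
t=6: x=[115.4250 100.9500 75.5300 40.1000 19.8400 9.1550] k=[118 99 80 35 16 8]
t=7: x=[116.0050 99.0000 77.2700 37.7300 17.1550 8.8400] k=[111 98 74 36 17 11]
t=8: x=[109.6350 96.8450 72.5300 37.9950 18.3650 11.6300] k=[115 92 71 39 21 14]
t=9: x=[112.5850 92.2100 69.8450 40.4700 22.1550 14.7350] k=[110 88 73 45 25 19]
t=10: x=[107.6900 88.7350 71.6350 45.8400 26.4700 19.6300] k=[110 89 70 48 31 23]
t=11: x=[107.7950 89.2100 69.6850 48.5250 31.9450 23.8400] k=[105 92 74 54 28 29]
t=12: x=[103.6350 91.4750 73.7900 53.3700 30.8350 28.8950] k=[104 89 74 52 31 29]
t=13: x=[102.4250 89.0000 73.2650 52.1050 32.9950 29.2100] k=[101 93 72 48 38 33]
t=14: x=[100.1600 91.6350 71.6850 49.4700 38.5250 33.5250] k=[95 91 71 50 41 31]
t=15: x=[94.5800 89.3200 70.8950 51.2600 40.8950 32.0500] k=[90 94 75 53 39 30]
t=16: x=[90.4200 91.5850 74.6850 53.8400 39.5250 30.9450] k=[86 95 71 54 44 26]
t=17: x=[86.9450 91.5350 71.7350 54.7350 43.1600 27.8900] k=[86 97 74 52 42 32]
t=18: x=[87.1550 93.4300 74.1050 53.2600 42.0000 33.0500] k=[90 92 69 54 41 36]
t=19: x=[90.2100 89.3750 69.8400 54.2100 41.8400 36.5250] k=[88 85 75 54 47 37]
t=20: x=[87.6850 84.2650 73.8450 55.4700 46.6850 38.0500] k=[86 89 75 51 44 35]
t=21: x=[86.3150 87.2150 73.9500 52.7850 43.7900 35.9450] k=[84 82 77 54 43 36]
t=22: x=[83.7900 81.6850 75.1100 55.2600 43.4200 36.7350] k=[86 86 75 55 45 36]
t=23: x=[86.0000 84.8450 74.0550 56.0500 45.1050 36.9450] k=[86 80 77 57 47 34]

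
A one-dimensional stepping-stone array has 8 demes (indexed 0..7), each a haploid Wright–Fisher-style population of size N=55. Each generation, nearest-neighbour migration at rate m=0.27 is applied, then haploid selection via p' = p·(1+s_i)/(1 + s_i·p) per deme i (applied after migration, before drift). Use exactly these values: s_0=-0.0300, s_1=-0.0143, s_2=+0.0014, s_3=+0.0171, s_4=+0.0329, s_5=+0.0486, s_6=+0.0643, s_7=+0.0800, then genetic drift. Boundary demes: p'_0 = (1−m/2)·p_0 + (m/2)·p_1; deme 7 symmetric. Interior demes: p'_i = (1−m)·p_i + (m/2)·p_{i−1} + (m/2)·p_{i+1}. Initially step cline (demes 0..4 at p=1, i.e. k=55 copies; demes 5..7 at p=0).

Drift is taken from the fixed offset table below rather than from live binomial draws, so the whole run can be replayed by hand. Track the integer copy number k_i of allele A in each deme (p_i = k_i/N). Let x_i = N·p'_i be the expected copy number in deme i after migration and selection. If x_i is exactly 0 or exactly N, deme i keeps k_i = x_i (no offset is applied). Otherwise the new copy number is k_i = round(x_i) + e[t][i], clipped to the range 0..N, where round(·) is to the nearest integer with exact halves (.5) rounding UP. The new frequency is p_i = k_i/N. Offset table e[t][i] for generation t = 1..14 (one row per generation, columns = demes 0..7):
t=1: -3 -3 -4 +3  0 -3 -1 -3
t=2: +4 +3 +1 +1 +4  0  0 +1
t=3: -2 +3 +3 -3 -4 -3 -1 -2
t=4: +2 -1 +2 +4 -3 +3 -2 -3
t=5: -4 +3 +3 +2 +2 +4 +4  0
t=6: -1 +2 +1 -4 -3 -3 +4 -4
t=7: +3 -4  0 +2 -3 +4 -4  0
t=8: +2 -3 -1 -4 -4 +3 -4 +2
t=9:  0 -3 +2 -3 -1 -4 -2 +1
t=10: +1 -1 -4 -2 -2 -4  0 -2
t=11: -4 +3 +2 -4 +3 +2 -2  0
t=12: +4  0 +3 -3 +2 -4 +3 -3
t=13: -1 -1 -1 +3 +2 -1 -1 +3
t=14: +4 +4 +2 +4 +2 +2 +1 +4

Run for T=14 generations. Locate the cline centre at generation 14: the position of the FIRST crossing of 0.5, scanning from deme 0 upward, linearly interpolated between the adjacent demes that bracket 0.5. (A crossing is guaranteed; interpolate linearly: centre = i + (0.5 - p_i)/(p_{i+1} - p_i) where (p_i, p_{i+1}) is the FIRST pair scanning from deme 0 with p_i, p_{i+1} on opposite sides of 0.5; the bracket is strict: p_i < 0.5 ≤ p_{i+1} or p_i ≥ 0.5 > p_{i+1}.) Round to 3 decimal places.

4.542

t=0: k=[55 55 55 55 55 0 0 0]
t=1: x=[55.0000 55.0000 55.0000 55.0000 47.7805 7.7351 0.0000 0.0000] k=[55 55 55 55 48 5 0 0]
t=2: x=[55.0000 55.0000 55.0000 54.0706 43.4384 10.5281 0.7178 0.0000] k=[55 55 55 55 47 11 1 0]
t=3: x=[55.0000 55.0000 55.0000 53.9378 43.5169 15.0226 2.3513 0.1458] k=[55 55 55 51 40 12 1 0]
t=4: x=[55.0000 55.0000 54.4607 50.1308 38.0865 14.8028 2.4943 0.1458] k=[55 55 55 54 35 18 0 0]
t=5: x=[55.0000 55.0000 54.8652 51.6241 35.6777 18.4421 2.5789 0.0000] k=[55 55 55 54 38 22 7 0]
t=6: x=[55.0000 55.0000 54.8652 52.0231 38.3778 22.7655 8.5191 1.0192] k=[55 55 55 48 35 20 13 0]
t=7: x=[55.0000 55.0000 54.0563 47.3029 35.1425 21.7003 12.7915 1.8906] k=[55 55 54 49 32 26 9 2]
t=8: x=[55.0000 54.8630 53.4621 47.4906 33.9075 25.1614 10.8838 3.1670] k=[55 52 52 43 30 28 7 5]
t=9: x=[54.5826 52.3692 50.7904 42.6234 31.9197 26.0849 10.0675 5.6483] k=[55 49 53 40 31 22 8 7]
t=10: x=[54.1653 50.2883 50.7105 40.7200 31.4369 21.9478 10.2652 7.6266] k=[55 49 47 39 29 18 10 6]
t=11: x=[54.1653 49.4688 46.2003 38.9236 29.3086 18.9906 11.0812 6.9966] k=[50 52 48 35 32 21 9 7]
t=12: x=[50.1366 51.1386 46.7948 36.5584 31.3573 21.4830 10.8838 7.7694] k=[54 51 50 34 33 17 14 5]
t=13: x=[53.5527 51.2196 47.9836 36.2352 31.4121 19.3459 13.8249 6.6521] k=[53 50 47 39 33 18 13 10]
t=14: x=[52.5240 49.9341 46.3352 39.4597 32.2182 19.9493 13.9075 11.0699] k=[55 54 48 43 34 22 15 15]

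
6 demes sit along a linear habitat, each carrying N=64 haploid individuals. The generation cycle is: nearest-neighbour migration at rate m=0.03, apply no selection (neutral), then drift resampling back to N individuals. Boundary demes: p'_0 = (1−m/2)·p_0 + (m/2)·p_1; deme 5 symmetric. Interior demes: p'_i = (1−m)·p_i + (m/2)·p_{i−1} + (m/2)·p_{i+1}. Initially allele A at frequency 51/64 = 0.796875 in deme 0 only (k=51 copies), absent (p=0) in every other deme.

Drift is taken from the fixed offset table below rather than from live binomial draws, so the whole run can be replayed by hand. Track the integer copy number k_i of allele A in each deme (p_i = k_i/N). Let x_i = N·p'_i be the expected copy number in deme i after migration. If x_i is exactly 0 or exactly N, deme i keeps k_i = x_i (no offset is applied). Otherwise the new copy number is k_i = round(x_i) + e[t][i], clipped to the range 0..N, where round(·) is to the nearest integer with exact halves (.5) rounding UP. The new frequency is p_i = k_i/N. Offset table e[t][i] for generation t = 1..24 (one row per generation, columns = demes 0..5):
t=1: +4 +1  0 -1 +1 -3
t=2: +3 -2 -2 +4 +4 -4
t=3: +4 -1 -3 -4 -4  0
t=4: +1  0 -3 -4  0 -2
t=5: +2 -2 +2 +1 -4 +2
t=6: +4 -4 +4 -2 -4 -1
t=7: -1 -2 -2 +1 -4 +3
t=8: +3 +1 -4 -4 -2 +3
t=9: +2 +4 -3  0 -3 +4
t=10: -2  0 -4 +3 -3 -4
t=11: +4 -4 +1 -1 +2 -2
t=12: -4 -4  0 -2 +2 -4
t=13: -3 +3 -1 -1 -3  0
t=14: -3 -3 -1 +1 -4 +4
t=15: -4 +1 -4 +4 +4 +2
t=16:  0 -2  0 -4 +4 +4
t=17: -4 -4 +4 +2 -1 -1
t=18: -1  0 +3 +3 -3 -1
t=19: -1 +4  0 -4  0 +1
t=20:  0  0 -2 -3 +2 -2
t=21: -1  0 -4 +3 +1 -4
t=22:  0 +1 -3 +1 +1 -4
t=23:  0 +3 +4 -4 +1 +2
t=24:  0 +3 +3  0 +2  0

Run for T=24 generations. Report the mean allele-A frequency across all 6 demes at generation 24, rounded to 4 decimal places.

0.1641

t=0: k=[51 0 0 0 0 0]
t=1: x=[50.2350 0.7650 0.0000 0.0000 0.0000 0.0000] k=[54 2 0 0 0 0]
t=2: x=[53.2200 2.7500 0.0300 0.0000 0.0000 0.0000] k=[56 1 0 0 0 0]
t=3: x=[55.1750 1.8100 0.0150 0.0000 0.0000 0.0000] k=[59 1 0 0 0 0]
t=4: x=[58.1300 1.8550 0.0150 0.0000 0.0000 0.0000] k=[59 2 0 0 0 0]
t=5: x=[58.1450 2.8250 0.0300 0.0000 0.0000 0.0000] k=[60 1 2 0 0 0]
t=6: x=[59.1150 1.9000 1.9550 0.0300 0.0000 0.0000] k=[63 0 6 0 0 0]
t=7: x=[62.0550 1.0350 5.8200 0.0900 0.0000 0.0000] k=[61 0 4 1 0 0]
t=8: x=[60.0850 0.9750 3.8950 1.0300 0.0150 0.0000] k=[63 2 0 0 0 0]
t=9: x=[62.0850 2.8850 0.0300 0.0000 0.0000 0.0000] k=[64 7 0 0 0 0]
t=10: x=[63.1450 7.7500 0.1050 0.0000 0.0000 0.0000] k=[61 8 0 0 0 0]
t=11: x=[60.2050 8.6750 0.1200 0.0000 0.0000 0.0000] k=[64 5 1 0 0 0]
t=12: x=[63.1150 5.8250 1.0450 0.0150 0.0000 0.0000] k=[59 2 1 0 0 0]
t=13: x=[58.1450 2.8400 1.0000 0.0150 0.0000 0.0000] k=[55 6 0 0 0 0]
t=14: x=[54.2650 6.6450 0.0900 0.0000 0.0000 0.0000] k=[51 4 0 0 0 0]
t=15: x=[50.2950 4.6450 0.0600 0.0000 0.0000 0.0000] k=[46 6 0 0 0 0]
t=16: x=[45.4000 6.5100 0.0900 0.0000 0.0000 0.0000] k=[45 5 0 0 0 0]
t=17: x=[44.4000 5.5250 0.0750 0.0000 0.0000 0.0000] k=[40 2 4 0 0 0]
t=18: x=[39.4300 2.6000 3.9100 0.0600 0.0000 0.0000] k=[38 3 7 3 0 0]
t=19: x=[37.4750 3.5850 6.8800 3.0150 0.0450 0.0000] k=[36 8 7 0 0 0]
t=20: x=[35.5800 8.4050 6.9100 0.1050 0.0000 0.0000] k=[36 8 5 0 0 0]
t=21: x=[35.5800 8.3750 4.9700 0.0750 0.0000 0.0000] k=[35 8 1 3 0 0]
t=22: x=[34.5950 8.3000 1.1350 2.9250 0.0450 0.0000] k=[35 9 0 4 1 0]
t=23: x=[34.6100 9.2550 0.1950 3.8950 1.0300 0.0150] k=[35 12 4 0 2 2]
t=24: x=[34.6550 12.2250 4.0600 0.0900 1.9700 2.0000] k=[35 15 7 0 4 2]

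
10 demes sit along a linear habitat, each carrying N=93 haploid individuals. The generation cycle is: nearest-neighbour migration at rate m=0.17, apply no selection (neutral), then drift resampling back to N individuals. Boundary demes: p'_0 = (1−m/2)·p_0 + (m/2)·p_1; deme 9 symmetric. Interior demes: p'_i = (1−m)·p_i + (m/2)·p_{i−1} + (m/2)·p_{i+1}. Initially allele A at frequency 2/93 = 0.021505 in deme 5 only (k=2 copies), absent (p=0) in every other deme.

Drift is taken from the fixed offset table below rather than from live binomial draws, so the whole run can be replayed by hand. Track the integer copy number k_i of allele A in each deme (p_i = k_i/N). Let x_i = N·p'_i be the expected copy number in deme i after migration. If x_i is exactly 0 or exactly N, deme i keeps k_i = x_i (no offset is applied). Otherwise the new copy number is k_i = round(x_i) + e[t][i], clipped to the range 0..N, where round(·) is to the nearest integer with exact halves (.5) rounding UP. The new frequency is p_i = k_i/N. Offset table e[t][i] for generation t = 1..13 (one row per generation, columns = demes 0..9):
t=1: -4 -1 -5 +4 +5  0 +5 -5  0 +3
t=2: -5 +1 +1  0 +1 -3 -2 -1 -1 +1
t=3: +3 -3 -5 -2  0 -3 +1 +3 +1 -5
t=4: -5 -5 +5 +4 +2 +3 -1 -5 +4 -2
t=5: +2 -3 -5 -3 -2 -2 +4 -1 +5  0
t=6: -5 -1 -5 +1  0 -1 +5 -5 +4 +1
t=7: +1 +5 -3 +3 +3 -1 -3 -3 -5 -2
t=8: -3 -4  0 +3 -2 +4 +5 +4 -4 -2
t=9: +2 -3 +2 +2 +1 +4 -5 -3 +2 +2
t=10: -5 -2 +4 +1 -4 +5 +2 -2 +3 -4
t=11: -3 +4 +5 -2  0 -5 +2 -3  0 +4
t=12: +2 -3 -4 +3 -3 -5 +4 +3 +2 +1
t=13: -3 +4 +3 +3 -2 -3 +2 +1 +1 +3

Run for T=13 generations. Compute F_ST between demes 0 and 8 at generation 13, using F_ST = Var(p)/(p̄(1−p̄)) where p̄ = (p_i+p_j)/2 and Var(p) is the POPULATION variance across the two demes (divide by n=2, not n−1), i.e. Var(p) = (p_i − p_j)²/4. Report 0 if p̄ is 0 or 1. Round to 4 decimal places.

t=0: k=[0 0 0 0 0 2 0 0 0 0]
t=1: x=[0.0000 0.0000 0.0000 0.0000 0.1700 1.6600 0.1700 0.0000 0.0000 0.0000] k=[0 0 0 0 5 2 5 0 0 0]
t=2: x=[0.0000 0.0000 0.0000 0.4250 4.3200 2.5100 4.3200 0.4250 0.0000 0.0000] k=[0 0 0 0 5 0 2 0 0 0]
t=3: x=[0.0000 0.0000 0.0000 0.4250 4.1500 0.5950 1.6600 0.1700 0.0000 0.0000] k=[0 0 0 0 4 0 3 3 0 0]
t=4: x=[0.0000 0.0000 0.0000 0.3400 3.3200 0.5950 2.7450 2.7450 0.2550 0.0000] k=[0 0 0 4 5 4 2 0 4 0]
t=5: x=[0.0000 0.0000 0.3400 3.7450 4.8300 3.9150 2.0000 0.5100 3.3200 0.3400] k=[0 0 0 1 3 2 6 0 8 0]
t=6: x=[0.0000 0.0000 0.0850 1.0850 2.7450 2.4250 5.1500 1.1900 6.6400 0.6800] k=[0 0 0 2 3 1 10 0 11 2]
t=7: x=[0.0000 0.0000 0.1700 1.9150 2.7450 1.9350 8.3850 1.7850 9.3000 2.7650] k=[0 0 0 5 6 1 5 0 4 1]
t=8: x=[0.0000 0.0000 0.4250 4.6600 5.4900 1.7650 4.2350 0.7650 3.4050 1.2550] k=[0 0 0 8 3 6 9 5 0 0]
t=9: x=[0.0000 0.0000 0.6800 6.8950 3.6800 6.0000 8.4050 4.9150 0.4250 0.0000] k=[0 0 3 9 5 10 3 2 2 0]
t=10: x=[0.0000 0.2550 3.2550 8.1500 5.7650 8.9800 3.5100 2.0850 1.8300 0.1700] k=[0 0 7 9 2 14 6 0 5 0]
t=11: x=[0.0000 0.5950 6.5750 8.2350 3.6150 12.3000 6.1700 0.9350 4.1500 0.4250] k=[0 5 12 6 4 7 8 0 4 4]
t=12: x=[0.4250 5.1700 10.8950 6.3400 4.4250 6.8300 7.2350 1.0200 3.6600 4.0000] k=[2 2 7 9 1 2 11 4 6 5]
t=13: x=[2.0000 2.4250 6.7450 8.1500 1.7650 2.6800 9.6400 4.7650 5.7450 5.0850] k=[0 6 10 11 0 0 12 6 7 8]

0.0391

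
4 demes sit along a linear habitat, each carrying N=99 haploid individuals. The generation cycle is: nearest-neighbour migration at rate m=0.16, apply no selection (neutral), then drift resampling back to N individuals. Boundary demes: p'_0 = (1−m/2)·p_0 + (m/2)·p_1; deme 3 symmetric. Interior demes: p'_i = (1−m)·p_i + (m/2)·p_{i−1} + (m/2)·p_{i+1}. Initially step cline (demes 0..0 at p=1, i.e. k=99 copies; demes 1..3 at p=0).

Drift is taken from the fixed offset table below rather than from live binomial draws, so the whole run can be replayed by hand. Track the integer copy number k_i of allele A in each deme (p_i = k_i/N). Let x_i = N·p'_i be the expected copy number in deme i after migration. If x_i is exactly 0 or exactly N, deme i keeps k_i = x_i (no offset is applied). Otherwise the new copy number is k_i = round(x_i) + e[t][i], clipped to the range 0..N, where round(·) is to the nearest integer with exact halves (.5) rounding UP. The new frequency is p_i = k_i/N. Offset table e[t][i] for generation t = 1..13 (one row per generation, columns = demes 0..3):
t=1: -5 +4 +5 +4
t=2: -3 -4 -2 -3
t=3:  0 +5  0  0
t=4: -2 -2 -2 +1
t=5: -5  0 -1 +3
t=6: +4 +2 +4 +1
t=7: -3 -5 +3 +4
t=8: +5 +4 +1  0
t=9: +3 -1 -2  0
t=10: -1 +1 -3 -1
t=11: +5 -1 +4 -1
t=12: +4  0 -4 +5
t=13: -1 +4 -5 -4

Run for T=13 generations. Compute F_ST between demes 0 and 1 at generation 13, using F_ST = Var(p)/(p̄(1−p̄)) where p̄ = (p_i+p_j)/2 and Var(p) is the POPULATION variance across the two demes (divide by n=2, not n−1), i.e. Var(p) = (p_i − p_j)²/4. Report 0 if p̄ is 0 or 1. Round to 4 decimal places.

0.0410

t=0: k=[99 0 0 0]
t=1: x=[91.0800 7.9200 0.0000 0.0000] k=[86 12 0 0]
t=2: x=[80.0800 16.9600 0.9600 0.0000] k=[77 13 0 0]
t=3: x=[71.8800 17.0800 1.0400 0.0000] k=[72 22 1 0]
t=4: x=[68.0000 24.3200 2.6000 0.0800] k=[66 22 1 1]
t=5: x=[62.4800 23.8400 2.6800 1.0000] k=[57 24 2 4]
t=6: x=[54.3600 24.8800 3.9200 3.8400] k=[58 27 8 5]
t=7: x=[55.5200 27.9600 9.2800 5.2400] k=[53 23 12 9]
t=8: x=[50.6000 24.5200 12.6400 9.2400] k=[56 29 14 9]
t=9: x=[53.8400 29.9600 14.8000 9.4000] k=[57 29 13 9]
t=10: x=[54.7600 29.9600 13.9600 9.3200] k=[54 31 11 8]
t=11: x=[52.1600 31.2400 12.3600 8.2400] k=[57 30 16 7]
t=12: x=[54.8400 31.0400 16.4000 7.7200] k=[59 31 12 13]
t=13: x=[56.7600 31.7200 13.6000 12.9200] k=[56 36 9 9]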